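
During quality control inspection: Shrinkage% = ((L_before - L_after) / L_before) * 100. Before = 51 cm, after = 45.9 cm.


Formula: Shrinkage% = ((L_before - L_after) / L_before) * 100
Step 1: Shrinkage = 51 - 45.9 = 5.1 cm
Step 2: Shrinkage% = (5.1 / 51) * 100
Step 3: Shrinkage% = 0.1 * 100 = 10.0%

10.0%


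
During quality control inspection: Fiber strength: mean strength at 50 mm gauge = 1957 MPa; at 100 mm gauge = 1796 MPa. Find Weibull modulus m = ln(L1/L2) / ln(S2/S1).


Formula: m = ln(L1/L2) / ln(S2/S1)
Step 1: ln(L1/L2) = ln(50/100) = -0.69315
Step 2: S2/S1 = 1796/1957 = 0.91773
Step 3: ln(S2/S1) = ln(0.91773) = -0.08585
Step 4: m = -0.69315 / -0.08585 = 8.07

8.07 (Weibull m)


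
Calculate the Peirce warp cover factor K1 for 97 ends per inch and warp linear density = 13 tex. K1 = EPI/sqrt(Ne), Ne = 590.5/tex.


Formula: K1 = EPI / sqrt(Ne), with Ne = 590.5 / tex_warp
Step 1: Ne = 590.5 / 13 = 45.423
Step 2: sqrt(Ne) = sqrt(45.423) = 6.7397
Step 3: K1 = 97 / 6.7397 = 14.4

14.4


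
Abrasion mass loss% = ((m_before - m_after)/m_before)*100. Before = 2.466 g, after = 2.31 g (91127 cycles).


Formula: Mass loss% = ((m_before - m_after) / m_before) * 100
Step 1: Mass loss = 2.466 - 2.31 = 0.156 g
Step 2: Ratio = 0.156 / 2.466 = 0.0632603
Step 3: Mass loss% = 0.0632603 * 100 = 6.32603% ≈ 6.33%

6.33%


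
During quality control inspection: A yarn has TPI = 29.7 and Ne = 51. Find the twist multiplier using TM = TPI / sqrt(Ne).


Formula: TM = TPI / sqrt(Ne)
Step 1: sqrt(Ne) = sqrt(51) = 7.1414
Step 2: TM = 29.7 / 7.1414 = 4.16

4.16 TM


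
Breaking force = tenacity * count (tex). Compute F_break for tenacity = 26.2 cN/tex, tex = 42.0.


Formula: Breaking force = Tenacity * Linear density
F = 26.2 cN/tex * 42.0 tex
F = 1100.40 cN

1100.40 cN


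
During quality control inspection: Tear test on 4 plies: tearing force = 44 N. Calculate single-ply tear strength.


Formula: Per-ply strength = Total force / Number of plies
Per-ply = 44 N / 4
Per-ply = 11 N

11 N


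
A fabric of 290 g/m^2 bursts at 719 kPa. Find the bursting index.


Formula: Bursting Index = Bursting Strength / Fabric GSM
BI = 719 kPa / 290 g/m^2
BI = 2.479 kPa/(g/m^2)

2.479 kPa/(g/m^2)


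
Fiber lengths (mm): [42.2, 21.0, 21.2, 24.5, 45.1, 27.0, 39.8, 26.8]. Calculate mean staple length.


Formula: Mean = sum of lengths / count
Sum = 42.2 + 21.0 + 21.2 + 24.5 + 45.1 + 27.0 + 39.8 + 26.8
Sum = 247.6 mm
Mean = 247.6 / 8 = 30.95 mm

30.95 mm


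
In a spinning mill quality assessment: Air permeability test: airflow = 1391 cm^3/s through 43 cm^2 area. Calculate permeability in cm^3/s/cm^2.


Formula: Air Permeability = Airflow / Test Area
AP = 1391 cm^3/s / 43 cm^2
AP = 32.3 cm^3/s/cm^2

32.3 cm^3/s/cm^2


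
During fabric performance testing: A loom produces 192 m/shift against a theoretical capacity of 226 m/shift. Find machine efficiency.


Formula: Efficiency% = (Actual output / Theoretical output) * 100
Efficiency% = (192 / 226) * 100
Efficiency% = 0.849558 * 100 = 84.9558% ≈ 85.0%

85.0%


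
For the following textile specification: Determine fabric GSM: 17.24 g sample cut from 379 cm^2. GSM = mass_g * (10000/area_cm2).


Formula: GSM = mass_g / area_m2
Step 1: Convert area: 379 cm^2 = 379 / 10000 = 0.0379 m^2
Step 2: GSM = 17.24 g / 0.0379 m^2 = 454.9 g/m^2

454.9 g/m^2


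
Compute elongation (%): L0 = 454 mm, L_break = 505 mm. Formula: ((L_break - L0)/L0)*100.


Formula: Elongation (%) = ((L_break - L0) / L0) * 100
Step 1: Extension = 505 - 454 = 51 mm
Step 2: Elongation = (51 / 454) * 100
Step 3: Elongation = 0.112335 * 100 = 11.2335% ≈ 11.2%

11.2%


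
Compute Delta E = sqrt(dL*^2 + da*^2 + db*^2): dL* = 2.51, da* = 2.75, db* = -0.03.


Formula: Delta E = sqrt(dL*^2 + da*^2 + db*^2)
Step 1: dL*^2 = 2.51^2 = 6.3001
Step 2: da*^2 = 2.75^2 = 7.5625
Step 3: db*^2 = (-0.03)^2 = 0.0009
Step 4: Sum = 6.3001 + 7.5625 + 0.0009 = 13.8635
Step 5: Delta E = sqrt(13.8635) = 3.72

3.72 Delta E


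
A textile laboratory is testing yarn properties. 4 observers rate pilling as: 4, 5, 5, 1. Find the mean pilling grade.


Formula: Mean = sum / count
Sum = 4 + 5 + 5 + 1 = 15
Mean = 15 / 4 = 3.8

3.8


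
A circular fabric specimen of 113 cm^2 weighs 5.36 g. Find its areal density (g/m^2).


Formula: GSM = mass_g / area_m2
Step 1: Convert area: 113 cm^2 = 113 / 10000 = 0.0113 m^2
Step 2: GSM = 5.36 g / 0.0113 m^2 = 474.3 g/m^2

474.3 g/m^2


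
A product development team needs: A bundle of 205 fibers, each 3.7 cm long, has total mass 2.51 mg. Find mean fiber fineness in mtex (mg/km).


Formula: fineness (mtex) = mass (mg) / total length (km) = (mass_mg / total_length_m) * 1000
Step 1: Convert fiber length: 3.7 cm = 0.037 m
Step 2: Total fiber length = 205 * 0.037 = 7.585 m
Step 3: Linear density = 2.51 mg / 7.585 m = 0.3309 mg/m
Step 4: fineness = 0.3309 * 1000 = 330.9 mtex

330.9 mtex


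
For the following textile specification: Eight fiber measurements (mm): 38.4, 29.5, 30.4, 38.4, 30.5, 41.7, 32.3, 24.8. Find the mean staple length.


Formula: Mean = sum of lengths / count
Sum = 38.4 + 29.5 + 30.4 + 38.4 + 30.5 + 41.7 + 32.3 + 24.8
Sum = 266.0 mm
Mean = 266.0 / 8 = 33.25 mm

33.25 mm


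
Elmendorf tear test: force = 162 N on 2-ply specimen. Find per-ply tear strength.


Formula: Per-ply strength = Total force / Number of plies
Per-ply = 162 N / 2
Per-ply = 81 N

81 N


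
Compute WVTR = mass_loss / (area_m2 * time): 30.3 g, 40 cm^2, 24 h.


Formula: WVTR = mass_loss / (area * time)
Step 1: Convert area: 40 cm^2 = 0.004 m^2
Step 2: WVTR = 30.3 g / (0.004 m^2 * 24 h)
Step 3: WVTR = 30.3 / 0.096 = 315.6 g/m^2/h

315.6 g/m^2/h


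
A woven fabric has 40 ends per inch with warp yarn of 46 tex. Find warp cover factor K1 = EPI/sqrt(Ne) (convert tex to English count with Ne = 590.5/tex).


Formula: K1 = EPI / sqrt(Ne), with Ne = 590.5 / tex_warp
Step 1: Ne = 590.5 / 46 = 12.837
Step 2: sqrt(Ne) = sqrt(12.837) = 3.5829
Step 3: K1 = 40 / 3.5829 = 11.2

11.2


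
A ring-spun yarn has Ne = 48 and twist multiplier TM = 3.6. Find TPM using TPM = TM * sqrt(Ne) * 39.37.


Formula: TPM = TM * sqrt(Ne) * 39.37
Step 1: sqrt(Ne) = sqrt(48) = 6.9282
Step 2: TM * sqrt(Ne) = 3.6 * 6.9282 = 24.9415
Step 3: TPM = 24.9415 * 39.37 = 982 twists/m

982 twists/m


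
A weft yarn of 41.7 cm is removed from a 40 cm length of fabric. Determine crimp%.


Formula: Crimp% = ((L_yarn - L_fabric) / L_fabric) * 100
Step 1: Extension = 41.7 - 40 = 1.7 cm
Step 2: Crimp% = (1.7 / 40) * 100
Step 3: Crimp% = 0.0425 * 100 = 4.25% ≈ 4.3%

4.3%


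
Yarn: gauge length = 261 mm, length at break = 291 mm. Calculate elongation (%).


Formula: Elongation (%) = ((L_break - L0) / L0) * 100
Step 1: Extension = 291 - 261 = 30 mm
Step 2: Elongation = (30 / 261) * 100
Step 3: Elongation = 0.114943 * 100 = 11.4943% ≈ 11.5%

11.5%


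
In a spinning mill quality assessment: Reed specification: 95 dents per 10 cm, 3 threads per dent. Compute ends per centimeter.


Formula: EPC = (dents per 10 cm * ends per dent) / 10
Step 1: Total ends per 10 cm = 95 * 3 = 285
Step 2: EPC = 285 / 10 = 28.5 ends/cm

28.5 ends/cm


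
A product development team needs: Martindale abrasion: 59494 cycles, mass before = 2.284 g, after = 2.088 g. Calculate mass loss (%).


Formula: Mass loss% = ((m_before - m_after) / m_before) * 100
Step 1: Mass loss = 2.284 - 2.088 = 0.196 g
Step 2: Ratio = 0.196 / 2.284 = 0.0858144
Step 3: Mass loss% = 0.0858144 * 100 = 8.58144% ≈ 8.58%

8.58%


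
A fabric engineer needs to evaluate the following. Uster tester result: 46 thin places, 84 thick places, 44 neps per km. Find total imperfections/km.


Formula: Total = thin places + thick places + neps
Total = 46 + 84 + 44
Total = 174 imperfections/km

174 imperfections/km


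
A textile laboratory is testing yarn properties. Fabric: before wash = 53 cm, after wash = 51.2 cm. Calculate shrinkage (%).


Formula: Shrinkage% = ((L_before - L_after) / L_before) * 100
Step 1: Shrinkage = 53 - 51.2 = 1.8 cm
Step 2: Shrinkage% = (1.8 / 53) * 100
Step 3: Shrinkage% = 0.033962 * 100 = 3.3962% ≈ 3.4%

3.4%


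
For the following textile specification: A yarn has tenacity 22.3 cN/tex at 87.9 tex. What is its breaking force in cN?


Formula: Breaking force = Tenacity * Linear density
F = 22.3 cN/tex * 87.9 tex
F = 1960.17 cN

1960.17 cN


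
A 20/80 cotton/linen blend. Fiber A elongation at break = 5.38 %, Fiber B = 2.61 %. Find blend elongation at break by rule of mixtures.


Formula: Blend property = (fraction_A * property_A) + (fraction_B * property_B)
Step 1: Contribution A = 20/100 * 5.38 % = 1.076 %
Step 2: Contribution B = 80/100 * 2.61 % = 2.088 %
Step 3: Blend elongation at break = 1.076 + 2.088 = 3.164 %

3.164 %


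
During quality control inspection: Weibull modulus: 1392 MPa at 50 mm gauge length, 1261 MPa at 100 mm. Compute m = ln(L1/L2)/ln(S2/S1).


Formula: m = ln(L1/L2) / ln(S2/S1)
Step 1: ln(L1/L2) = ln(50/100) = -0.69315
Step 2: S2/S1 = 1261/1392 = 0.90589
Step 3: ln(S2/S1) = ln(0.90589) = -0.09884
Step 4: m = -0.69315 / -0.09884 = 7.01

7.01 (Weibull m)


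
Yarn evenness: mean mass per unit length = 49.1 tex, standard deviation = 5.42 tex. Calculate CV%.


Formula: CV% = (standard deviation / mean) * 100
Step 1: Ratio = 5.42 / 49.1 = 0.110387
Step 2: CV% = 0.110387 * 100 = 11.0387% ≈ 11.0%

11.0%


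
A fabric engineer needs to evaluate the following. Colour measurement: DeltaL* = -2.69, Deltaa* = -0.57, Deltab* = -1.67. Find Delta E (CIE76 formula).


Formula: Delta E = sqrt(dL*^2 + da*^2 + db*^2)
Step 1: dL*^2 = (-2.69)^2 = 7.2361
Step 2: da*^2 = (-0.57)^2 = 0.3249
Step 3: db*^2 = (-1.67)^2 = 2.7889
Step 4: Sum = 7.2361 + 0.3249 + 2.7889 = 10.3499
Step 5: Delta E = sqrt(10.3499) = 3.22

3.22 Delta E


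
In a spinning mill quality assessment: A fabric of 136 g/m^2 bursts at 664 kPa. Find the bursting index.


Formula: Bursting Index = Bursting Strength / Fabric GSM
BI = 664 kPa / 136 g/m^2
BI = 4.882 kPa/(g/m^2)

4.882 kPa/(g/m^2)


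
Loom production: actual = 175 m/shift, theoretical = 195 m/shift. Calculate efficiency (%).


Formula: Efficiency% = (Actual output / Theoretical output) * 100
Efficiency% = (175 / 195) * 100
Efficiency% = 0.897436 * 100 = 89.7436% ≈ 89.7%

89.7%


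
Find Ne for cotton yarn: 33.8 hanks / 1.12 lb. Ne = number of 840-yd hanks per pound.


Formula: Ne = hanks / mass_lb
Substituting: Ne = 33.8 / 1.12
Ne = 30.2

30.2 Ne


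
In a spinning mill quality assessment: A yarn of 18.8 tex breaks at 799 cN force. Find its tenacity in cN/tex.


Formula: Tenacity = Breaking force / Linear density
Tenacity = 799 cN / 18.8 tex
Tenacity = 42.50 cN/tex

42.50 cN/tex


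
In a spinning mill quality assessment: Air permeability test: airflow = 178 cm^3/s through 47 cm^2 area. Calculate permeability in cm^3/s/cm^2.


Formula: Air Permeability = Airflow / Test Area
AP = 178 cm^3/s / 47 cm^2
AP = 3.8 cm^3/s/cm^2

3.8 cm^3/s/cm^2


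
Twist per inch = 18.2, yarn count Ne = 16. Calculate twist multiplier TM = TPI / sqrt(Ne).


Formula: TM = TPI / sqrt(Ne)
Step 1: sqrt(Ne) = sqrt(16) = 4
Step 2: TM = 18.2 / 4 = 4.55

4.55 TM


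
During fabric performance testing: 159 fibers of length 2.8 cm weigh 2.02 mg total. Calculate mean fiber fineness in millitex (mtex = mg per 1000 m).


Formula: fineness (mtex) = mass (mg) / total length (km) = (mass_mg / total_length_m) * 1000
Step 1: Convert fiber length: 2.8 cm = 0.028 m
Step 2: Total fiber length = 159 * 0.028 = 4.452 m
Step 3: Linear density = 2.02 mg / 4.452 m = 0.4537 mg/m
Step 4: fineness = 0.4537 * 1000 = 453.7 mtex

453.7 mtex


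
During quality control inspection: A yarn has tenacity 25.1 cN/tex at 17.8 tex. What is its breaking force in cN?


Formula: Breaking force = Tenacity * Linear density
F = 25.1 cN/tex * 17.8 tex
F = 446.78 cN

446.78 cN


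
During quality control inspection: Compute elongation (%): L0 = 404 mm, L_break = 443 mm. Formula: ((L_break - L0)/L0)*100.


Formula: Elongation (%) = ((L_break - L0) / L0) * 100
Step 1: Extension = 443 - 404 = 39 mm
Step 2: Elongation = (39 / 404) * 100
Step 3: Elongation = 0.096535 * 100 = 9.6535% ≈ 9.7%

9.7%


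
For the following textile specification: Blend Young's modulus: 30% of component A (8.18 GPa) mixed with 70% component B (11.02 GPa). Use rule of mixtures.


Formula: Blend property = (fraction_A * property_A) + (fraction_B * property_B)
Step 1: Contribution A = 30/100 * 8.18 GPa = 2.454 GPa
Step 2: Contribution B = 70/100 * 11.02 GPa = 7.714 GPa
Step 3: Blend Young's modulus = 2.454 + 7.714 = 10.168 GPa

10.168 GPa


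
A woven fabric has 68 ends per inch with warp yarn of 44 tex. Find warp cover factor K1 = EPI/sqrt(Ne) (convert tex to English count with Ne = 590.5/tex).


Formula: K1 = EPI / sqrt(Ne), with Ne = 590.5 / tex_warp
Step 1: Ne = 590.5 / 44 = 13.42
Step 2: sqrt(Ne) = sqrt(13.42) = 3.6633
Step 3: K1 = 68 / 3.6633 = 18.6

18.6


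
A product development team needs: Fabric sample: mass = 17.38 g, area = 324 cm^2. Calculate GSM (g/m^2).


Formula: GSM = mass_g / area_m2
Step 1: Convert area: 324 cm^2 = 324 / 10000 = 0.0324 m^2
Step 2: GSM = 17.38 g / 0.0324 m^2 = 536.4 g/m^2

536.4 g/m^2


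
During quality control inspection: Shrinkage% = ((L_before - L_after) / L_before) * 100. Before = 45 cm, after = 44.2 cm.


Formula: Shrinkage% = ((L_before - L_after) / L_before) * 100
Step 1: Shrinkage = 45 - 44.2 = 0.8 cm
Step 2: Shrinkage% = (0.8 / 45) * 100
Step 3: Shrinkage% = 0.017778 * 100 = 1.7778% ≈ 1.8%

1.8%


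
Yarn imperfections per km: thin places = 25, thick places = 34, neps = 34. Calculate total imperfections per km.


Formula: Total = thin places + thick places + neps
Total = 25 + 34 + 34
Total = 93 imperfections/km

93 imperfections/km


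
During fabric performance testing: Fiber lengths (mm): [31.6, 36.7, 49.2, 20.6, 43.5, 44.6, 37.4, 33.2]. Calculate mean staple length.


Formula: Mean = sum of lengths / count
Sum = 31.6 + 36.7 + 49.2 + 20.6 + 43.5 + 44.6 + 37.4 + 33.2
Sum = 296.8 mm
Mean = 296.8 / 8 = 37.10 mm

37.10 mm


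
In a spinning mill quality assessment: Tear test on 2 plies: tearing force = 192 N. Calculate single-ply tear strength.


Formula: Per-ply strength = Total force / Number of plies
Per-ply = 192 N / 2
Per-ply = 96 N

96 N


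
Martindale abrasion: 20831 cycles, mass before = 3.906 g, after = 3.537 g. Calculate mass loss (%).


Formula: Mass loss% = ((m_before - m_after) / m_before) * 100
Step 1: Mass loss = 3.906 - 3.537 = 0.369 g
Step 2: Ratio = 0.369 / 3.906 = 0.09447
Step 3: Mass loss% = 0.09447 * 100 = 9.447% ≈ 9.45%

9.45%


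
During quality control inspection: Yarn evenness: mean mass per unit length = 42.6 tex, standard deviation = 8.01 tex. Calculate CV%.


Formula: CV% = (standard deviation / mean) * 100
Step 1: Ratio = 8.01 / 42.6 = 0.188028
Step 2: CV% = 0.188028 * 100 = 18.8028% ≈ 18.8%

18.8%


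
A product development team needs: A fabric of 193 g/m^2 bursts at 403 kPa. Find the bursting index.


Formula: Bursting Index = Bursting Strength / Fabric GSM
BI = 403 kPa / 193 g/m^2
BI = 2.088 kPa/(g/m^2)

2.088 kPa/(g/m^2)


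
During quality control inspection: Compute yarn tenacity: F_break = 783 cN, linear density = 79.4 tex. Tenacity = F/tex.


Formula: Tenacity = Breaking force / Linear density
Tenacity = 783 cN / 79.4 tex
Tenacity = 9.86 cN/tex

9.86 cN/tex


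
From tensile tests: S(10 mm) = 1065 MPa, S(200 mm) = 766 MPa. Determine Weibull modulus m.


Formula: m = ln(L1/L2) / ln(S2/S1)
Step 1: ln(L1/L2) = ln(10/200) = -2.99573
Step 2: S2/S1 = 766/1065 = 0.71925
Step 3: ln(S2/S1) = ln(0.71925) = -0.32955
Step 4: m = -2.99573 / -0.32955 = 9.09

9.09 (Weibull m)


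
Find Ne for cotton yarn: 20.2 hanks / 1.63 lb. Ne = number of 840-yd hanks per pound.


Formula: Ne = hanks / mass_lb
Substituting: Ne = 20.2 / 1.63
Ne = 12.4

12.4 Ne


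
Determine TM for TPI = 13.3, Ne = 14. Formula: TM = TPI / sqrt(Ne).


Formula: TM = TPI / sqrt(Ne)
Step 1: sqrt(Ne) = sqrt(14) = 3.7417
Step 2: TM = 13.3 / 3.7417 = 3.55

3.55 TM


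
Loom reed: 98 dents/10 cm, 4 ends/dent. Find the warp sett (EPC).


Formula: EPC = (dents per 10 cm * ends per dent) / 10
Step 1: Total ends per 10 cm = 98 * 4 = 392
Step 2: EPC = 392 / 10 = 39.2 ends/cm

39.2 ends/cm


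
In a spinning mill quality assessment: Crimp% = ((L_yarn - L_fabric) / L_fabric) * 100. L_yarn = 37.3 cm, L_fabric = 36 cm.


Formula: Crimp% = ((L_yarn - L_fabric) / L_fabric) * 100
Step 1: Extension = 37.3 - 36 = 1.3 cm
Step 2: Crimp% = (1.3 / 36) * 100
Step 3: Crimp% = 0.036111 * 100 = 3.6111% ≈ 3.6%

3.6%


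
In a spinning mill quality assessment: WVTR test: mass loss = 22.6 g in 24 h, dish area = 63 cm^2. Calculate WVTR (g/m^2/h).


Formula: WVTR = mass_loss / (area * time)
Step 1: Convert area: 63 cm^2 = 0.0063 m^2
Step 2: WVTR = 22.6 g / (0.0063 m^2 * 24 h)
Step 3: WVTR = 22.6 / 0.1512 = 149.5 g/m^2/h

149.5 g/m^2/h


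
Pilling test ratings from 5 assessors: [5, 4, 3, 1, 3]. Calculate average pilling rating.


Formula: Mean = sum / count
Sum = 5 + 4 + 3 + 1 + 3 = 16
Mean = 16 / 5 = 3.2

3.2


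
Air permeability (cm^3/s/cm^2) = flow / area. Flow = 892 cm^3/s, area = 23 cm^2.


Formula: Air Permeability = Airflow / Test Area
AP = 892 cm^3/s / 23 cm^2
AP = 38.8 cm^3/s/cm^2

38.8 cm^3/s/cm^2


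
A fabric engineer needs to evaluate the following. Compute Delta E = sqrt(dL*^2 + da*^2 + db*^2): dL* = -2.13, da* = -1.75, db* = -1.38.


Formula: Delta E = sqrt(dL*^2 + da*^2 + db*^2)
Step 1: dL*^2 = (-2.13)^2 = 4.5369
Step 2: da*^2 = (-1.75)^2 = 3.0625
Step 3: db*^2 = (-1.38)^2 = 1.9044
Step 4: Sum = 4.5369 + 3.0625 + 1.9044 = 9.5038
Step 5: Delta E = sqrt(9.5038) = 3.08

3.08 Delta E


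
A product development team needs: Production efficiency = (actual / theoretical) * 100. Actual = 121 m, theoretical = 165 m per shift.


Formula: Efficiency% = (Actual output / Theoretical output) * 100
Efficiency% = (121 / 165) * 100
Efficiency% = 0.733333 * 100 = 73.3333% ≈ 73.3%

73.3%


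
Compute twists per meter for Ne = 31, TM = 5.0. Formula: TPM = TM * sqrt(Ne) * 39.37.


Formula: TPM = TM * sqrt(Ne) * 39.37
Step 1: sqrt(Ne) = sqrt(31) = 5.5678
Step 2: TM * sqrt(Ne) = 5.0 * 5.5678 = 27.839
Step 3: TPM = 27.839 * 39.37 = 1096 twists/m

1096 twists/m


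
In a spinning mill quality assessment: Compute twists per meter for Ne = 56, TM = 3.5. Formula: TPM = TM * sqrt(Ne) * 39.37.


Formula: TPM = TM * sqrt(Ne) * 39.37
Step 1: sqrt(Ne) = sqrt(56) = 7.4833
Step 2: TM * sqrt(Ne) = 3.5 * 7.4833 = 26.1916
Step 3: TPM = 26.1916 * 39.37 = 1031 twists/m

1031 twists/m


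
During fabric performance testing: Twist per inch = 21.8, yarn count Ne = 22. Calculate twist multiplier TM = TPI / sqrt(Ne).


Formula: TM = TPI / sqrt(Ne)
Step 1: sqrt(Ne) = sqrt(22) = 4.6904
Step 2: TM = 21.8 / 4.6904 = 4.65

4.65 TM


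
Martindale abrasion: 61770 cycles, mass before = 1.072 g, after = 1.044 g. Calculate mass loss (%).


Formula: Mass loss% = ((m_before - m_after) / m_before) * 100
Step 1: Mass loss = 1.072 - 1.044 = 0.028 g
Step 2: Ratio = 0.028 / 1.072 = 0.0261194
Step 3: Mass loss% = 0.0261194 * 100 = 2.61194% ≈ 2.61%

2.61%


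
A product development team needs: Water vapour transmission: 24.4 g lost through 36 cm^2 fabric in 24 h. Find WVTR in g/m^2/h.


Formula: WVTR = mass_loss / (area * time)
Step 1: Convert area: 36 cm^2 = 0.0036 m^2
Step 2: WVTR = 24.4 g / (0.0036 m^2 * 24 h)
Step 3: WVTR = 24.4 / 0.0864 = 282.4 g/m^2/h

282.4 g/m^2/h


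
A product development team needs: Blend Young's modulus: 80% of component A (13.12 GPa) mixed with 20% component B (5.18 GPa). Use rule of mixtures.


Formula: Blend property = (fraction_A * property_A) + (fraction_B * property_B)
Step 1: Contribution A = 80/100 * 13.12 GPa = 10.496 GPa
Step 2: Contribution B = 20/100 * 5.18 GPa = 1.036 GPa
Step 3: Blend Young's modulus = 10.496 + 1.036 = 11.532 GPa

11.532 GPa


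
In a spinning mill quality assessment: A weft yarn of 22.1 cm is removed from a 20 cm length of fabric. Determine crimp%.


Formula: Crimp% = ((L_yarn - L_fabric) / L_fabric) * 100
Step 1: Extension = 22.1 - 20 = 2.1 cm
Step 2: Crimp% = (2.1 / 20) * 100
Step 3: Crimp% = 0.105 * 100 = 10.5%

10.5%


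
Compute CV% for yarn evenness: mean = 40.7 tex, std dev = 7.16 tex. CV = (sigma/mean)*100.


Formula: CV% = (standard deviation / mean) * 100
Step 1: Ratio = 7.16 / 40.7 = 0.175921
Step 2: CV% = 0.175921 * 100 = 17.5921% ≈ 17.6%

17.6%


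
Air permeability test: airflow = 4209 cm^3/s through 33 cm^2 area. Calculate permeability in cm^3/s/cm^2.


Formula: Air Permeability = Airflow / Test Area
AP = 4209 cm^3/s / 33 cm^2
AP = 127.5 cm^3/s/cm^2

127.5 cm^3/s/cm^2


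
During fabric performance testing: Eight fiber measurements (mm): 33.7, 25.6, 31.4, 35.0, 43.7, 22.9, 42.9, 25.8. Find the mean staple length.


Formula: Mean = sum of lengths / count
Sum = 33.7 + 25.6 + 31.4 + 35.0 + 43.7 + 22.9 + 42.9 + 25.8
Sum = 261.0 mm
Mean = 261.0 / 8 = 32.63 mm

32.63 mm


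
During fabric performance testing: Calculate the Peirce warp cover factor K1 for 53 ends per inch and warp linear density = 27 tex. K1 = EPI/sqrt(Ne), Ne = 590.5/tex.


Formula: K1 = EPI / sqrt(Ne), with Ne = 590.5 / tex_warp
Step 1: Ne = 590.5 / 27 = 21.87
Step 2: sqrt(Ne) = sqrt(21.87) = 4.6765
Step 3: K1 = 53 / 4.6765 = 11.3

11.3


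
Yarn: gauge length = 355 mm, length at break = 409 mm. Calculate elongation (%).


Formula: Elongation (%) = ((L_break - L0) / L0) * 100
Step 1: Extension = 409 - 355 = 54 mm
Step 2: Elongation = (54 / 355) * 100
Step 3: Elongation = 0.152113 * 100 = 15.2113% ≈ 15.2%

15.2%


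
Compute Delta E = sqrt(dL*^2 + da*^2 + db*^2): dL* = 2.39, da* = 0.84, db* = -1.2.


Formula: Delta E = sqrt(dL*^2 + da*^2 + db*^2)
Step 1: dL*^2 = 2.39^2 = 5.7121
Step 2: da*^2 = 0.84^2 = 0.7056
Step 3: db*^2 = (-1.2)^2 = 1.44
Step 4: Sum = 5.7121 + 0.7056 + 1.44 = 7.8577
Step 5: Delta E = sqrt(7.8577) = 2.8

2.8 Delta E


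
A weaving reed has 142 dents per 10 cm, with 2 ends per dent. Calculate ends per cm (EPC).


Formula: EPC = (dents per 10 cm * ends per dent) / 10
Step 1: Total ends per 10 cm = 142 * 2 = 284
Step 2: EPC = 284 / 10 = 28.4 ends/cm

28.4 ends/cm


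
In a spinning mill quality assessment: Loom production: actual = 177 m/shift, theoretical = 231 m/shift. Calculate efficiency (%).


Formula: Efficiency% = (Actual output / Theoretical output) * 100
Efficiency% = (177 / 231) * 100
Efficiency% = 0.766234 * 100 = 76.6234% ≈ 76.6%

76.6%


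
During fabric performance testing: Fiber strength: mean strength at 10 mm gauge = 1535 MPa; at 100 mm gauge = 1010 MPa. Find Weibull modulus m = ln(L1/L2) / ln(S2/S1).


Formula: m = ln(L1/L2) / ln(S2/S1)
Step 1: ln(L1/L2) = ln(10/100) = -2.30259
Step 2: S2/S1 = 1010/1535 = 0.65798
Step 3: ln(S2/S1) = ln(0.65798) = -0.41858
Step 4: m = -2.30259 / -0.41858 = 5.50

5.50 (Weibull m)


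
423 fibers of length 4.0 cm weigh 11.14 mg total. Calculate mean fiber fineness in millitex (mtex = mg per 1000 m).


Formula: fineness (mtex) = mass (mg) / total length (km) = (mass_mg / total_length_m) * 1000
Step 1: Convert fiber length: 4.0 cm = 0.04 m
Step 2: Total fiber length = 423 * 0.04 = 16.92 m
Step 3: Linear density = 11.14 mg / 16.92 m = 0.6584 mg/m
Step 4: fineness = 0.6584 * 1000 = 658.4 mtex

658.4 mtex


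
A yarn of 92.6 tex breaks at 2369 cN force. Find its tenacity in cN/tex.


Formula: Tenacity = Breaking force / Linear density
Tenacity = 2369 cN / 92.6 tex
Tenacity = 25.58 cN/tex

25.58 cN/tex


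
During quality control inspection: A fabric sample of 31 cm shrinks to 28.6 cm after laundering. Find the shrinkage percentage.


Formula: Shrinkage% = ((L_before - L_after) / L_before) * 100
Step 1: Shrinkage = 31 - 28.6 = 2.4 cm
Step 2: Shrinkage% = (2.4 / 31) * 100
Step 3: Shrinkage% = 0.077419 * 100 = 7.7419% ≈ 7.7%

7.7%


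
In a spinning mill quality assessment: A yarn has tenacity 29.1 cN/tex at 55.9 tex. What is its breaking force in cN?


Formula: Breaking force = Tenacity * Linear density
F = 29.1 cN/tex * 55.9 tex
F = 1626.69 cN

1626.69 cN


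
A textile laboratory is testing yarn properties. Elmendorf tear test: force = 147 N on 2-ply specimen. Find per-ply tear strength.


Formula: Per-ply strength = Total force / Number of plies
Per-ply = 147 N / 2
Per-ply = 73.5 N

73.5 N


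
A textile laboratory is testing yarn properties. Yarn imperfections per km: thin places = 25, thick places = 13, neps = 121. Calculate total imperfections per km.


Formula: Total = thin places + thick places + neps
Total = 25 + 13 + 121
Total = 159 imperfections/km

159 imperfections/km


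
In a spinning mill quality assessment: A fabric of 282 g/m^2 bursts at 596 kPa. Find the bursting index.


Formula: Bursting Index = Bursting Strength / Fabric GSM
BI = 596 kPa / 282 g/m^2
BI = 2.113 kPa/(g/m^2)

2.113 kPa/(g/m^2)


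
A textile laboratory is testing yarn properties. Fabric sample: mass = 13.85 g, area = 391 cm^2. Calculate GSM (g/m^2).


Formula: GSM = mass_g / area_m2
Step 1: Convert area: 391 cm^2 = 391 / 10000 = 0.0391 m^2
Step 2: GSM = 13.85 g / 0.0391 m^2 = 354.2 g/m^2

354.2 g/m^2


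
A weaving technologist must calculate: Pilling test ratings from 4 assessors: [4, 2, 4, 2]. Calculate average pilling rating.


Formula: Mean = sum / count
Sum = 4 + 2 + 4 + 2 = 12
Mean = 12 / 4 = 3.0

3.0


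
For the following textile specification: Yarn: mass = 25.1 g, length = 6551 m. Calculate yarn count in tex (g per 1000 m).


Formula: Tex = (mass_g / length_m) * 1000
Substituting: Tex = (25.1 / 6551) * 1000
Intermediate: 25.1 / 6551 = 0.00383148 g/m
Tex = 0.00383148 * 1000 = 3.83 tex

3.83 tex


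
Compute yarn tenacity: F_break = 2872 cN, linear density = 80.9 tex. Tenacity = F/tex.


Formula: Tenacity = Breaking force / Linear density
Tenacity = 2872 cN / 80.9 tex
Tenacity = 35.50 cN/tex

35.50 cN/tex


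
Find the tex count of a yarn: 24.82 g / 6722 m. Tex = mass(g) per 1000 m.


Formula: Tex = (mass_g / length_m) * 1000
Substituting: Tex = (24.82 / 6722) * 1000
Intermediate: 24.82 / 6722 = 0.00369235 g/m
Tex = 0.00369235 * 1000 = 3.69 tex

3.69 tex


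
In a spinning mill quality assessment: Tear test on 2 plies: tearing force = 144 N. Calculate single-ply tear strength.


Formula: Per-ply strength = Total force / Number of plies
Per-ply = 144 N / 2
Per-ply = 72 N

72 N


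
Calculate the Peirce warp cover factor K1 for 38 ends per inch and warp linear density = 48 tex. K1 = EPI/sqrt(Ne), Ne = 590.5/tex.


Formula: K1 = EPI / sqrt(Ne), with Ne = 590.5 / tex_warp
Step 1: Ne = 590.5 / 48 = 12.302
Step 2: sqrt(Ne) = sqrt(12.302) = 3.5074
Step 3: K1 = 38 / 3.5074 = 10.8

10.8


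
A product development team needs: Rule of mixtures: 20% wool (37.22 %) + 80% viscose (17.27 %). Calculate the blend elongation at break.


Formula: Blend property = (fraction_A * property_A) + (fraction_B * property_B)
Step 1: Contribution A = 20/100 * 37.22 % = 7.444 %
Step 2: Contribution B = 80/100 * 17.27 % = 13.816 %
Step 3: Blend elongation at break = 7.444 + 13.816 = 21.26 %

21.26 %


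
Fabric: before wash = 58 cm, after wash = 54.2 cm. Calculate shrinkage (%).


Formula: Shrinkage% = ((L_before - L_after) / L_before) * 100
Step 1: Shrinkage = 58 - 54.2 = 3.8 cm
Step 2: Shrinkage% = (3.8 / 58) * 100
Step 3: Shrinkage% = 0.065517 * 100 = 6.5517% ≈ 6.6%

6.6%


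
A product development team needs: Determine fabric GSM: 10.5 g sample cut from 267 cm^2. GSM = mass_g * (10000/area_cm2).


Formula: GSM = mass_g / area_m2
Step 1: Convert area: 267 cm^2 = 267 / 10000 = 0.0267 m^2
Step 2: GSM = 10.5 g / 0.0267 m^2 = 393.3 g/m^2

393.3 g/m^2


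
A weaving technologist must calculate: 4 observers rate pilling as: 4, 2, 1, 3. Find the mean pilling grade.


Formula: Mean = sum / count
Sum = 4 + 2 + 1 + 3 = 10
Mean = 10 / 4 = 2.5

2.5


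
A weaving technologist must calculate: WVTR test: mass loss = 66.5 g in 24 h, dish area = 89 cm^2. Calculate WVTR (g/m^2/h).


Formula: WVTR = mass_loss / (area * time)
Step 1: Convert area: 89 cm^2 = 0.0089 m^2
Step 2: WVTR = 66.5 g / (0.0089 m^2 * 24 h)
Step 3: WVTR = 66.5 / 0.2136 = 311.3 g/m^2/h

311.3 g/m^2/h


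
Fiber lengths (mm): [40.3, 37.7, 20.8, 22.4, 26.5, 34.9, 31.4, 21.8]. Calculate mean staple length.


Formula: Mean = sum of lengths / count
Sum = 40.3 + 37.7 + 20.8 + 22.4 + 26.5 + 34.9 + 31.4 + 21.8
Sum = 235.8 mm
Mean = 235.8 / 8 = 29.48 mm

29.48 mm


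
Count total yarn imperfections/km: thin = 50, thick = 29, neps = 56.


Formula: Total = thin places + thick places + neps
Total = 50 + 29 + 56
Total = 135 imperfections/km

135 imperfections/km


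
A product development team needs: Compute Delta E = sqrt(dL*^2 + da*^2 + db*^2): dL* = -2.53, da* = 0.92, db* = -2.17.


Formula: Delta E = sqrt(dL*^2 + da*^2 + db*^2)
Step 1: dL*^2 = (-2.53)^2 = 6.4009
Step 2: da*^2 = 0.92^2 = 0.8464
Step 3: db*^2 = (-2.17)^2 = 4.7089
Step 4: Sum = 6.4009 + 0.8464 + 4.7089 = 11.9562
Step 5: Delta E = sqrt(11.9562) = 3.46

3.46 Delta E


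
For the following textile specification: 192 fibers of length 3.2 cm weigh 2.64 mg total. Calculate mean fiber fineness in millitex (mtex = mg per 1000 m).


Formula: fineness (mtex) = mass (mg) / total length (km) = (mass_mg / total_length_m) * 1000
Step 1: Convert fiber length: 3.2 cm = 0.032 m
Step 2: Total fiber length = 192 * 0.032 = 6.144 m
Step 3: Linear density = 2.64 mg / 6.144 m = 0.4297 mg/m
Step 4: fineness = 0.4297 * 1000 = 429.7 mtex

429.7 mtex


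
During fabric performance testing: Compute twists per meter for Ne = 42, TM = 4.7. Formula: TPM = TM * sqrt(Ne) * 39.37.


Formula: TPM = TM * sqrt(Ne) * 39.37
Step 1: sqrt(Ne) = sqrt(42) = 6.4807
Step 2: TM * sqrt(Ne) = 4.7 * 6.4807 = 30.4593
Step 3: TPM = 30.4593 * 39.37 = 1199 twists/m

1199 twists/m


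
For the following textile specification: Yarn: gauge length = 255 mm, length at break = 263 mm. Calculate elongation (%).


Formula: Elongation (%) = ((L_break - L0) / L0) * 100
Step 1: Extension = 263 - 255 = 8 mm
Step 2: Elongation = (8 / 255) * 100
Step 3: Elongation = 0.031373 * 100 = 3.1373% ≈ 3.1%

3.1%


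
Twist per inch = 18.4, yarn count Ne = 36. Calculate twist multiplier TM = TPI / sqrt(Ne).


Formula: TM = TPI / sqrt(Ne)
Step 1: sqrt(Ne) = sqrt(36) = 6
Step 2: TM = 18.4 / 6 = 3.07

3.07 TM


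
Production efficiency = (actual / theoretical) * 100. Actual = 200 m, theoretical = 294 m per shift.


Formula: Efficiency% = (Actual output / Theoretical output) * 100
Efficiency% = (200 / 294) * 100
Efficiency% = 0.680272 * 100 = 68.0272% ≈ 68.0%

68.0%


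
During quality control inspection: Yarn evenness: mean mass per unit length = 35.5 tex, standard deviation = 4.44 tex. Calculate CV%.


Formula: CV% = (standard deviation / mean) * 100
Step 1: Ratio = 4.44 / 35.5 = 0.12507
Step 2: CV% = 0.12507 * 100 = 12.507% ≈ 12.5%

12.5%


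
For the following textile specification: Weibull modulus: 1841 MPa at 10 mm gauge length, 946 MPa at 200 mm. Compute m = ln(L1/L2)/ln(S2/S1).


Formula: m = ln(L1/L2) / ln(S2/S1)
Step 1: ln(L1/L2) = ln(10/200) = -2.99573
Step 2: S2/S1 = 946/1841 = 0.51385
Step 3: ln(S2/S1) = ln(0.51385) = -0.66582
Step 4: m = -2.99573 / -0.66582 = 4.50

4.50 (Weibull m)


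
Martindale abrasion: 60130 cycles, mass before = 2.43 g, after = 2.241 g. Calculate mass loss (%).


Formula: Mass loss% = ((m_before - m_after) / m_before) * 100
Step 1: Mass loss = 2.43 - 2.241 = 0.189 g
Step 2: Ratio = 0.189 / 2.43 = 0.0777778
Step 3: Mass loss% = 0.0777778 * 100 = 7.77778% ≈ 7.78%

7.78%


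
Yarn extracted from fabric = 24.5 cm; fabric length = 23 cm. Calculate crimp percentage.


Formula: Crimp% = ((L_yarn - L_fabric) / L_fabric) * 100
Step 1: Extension = 24.5 - 23 = 1.5 cm
Step 2: Crimp% = (1.5 / 23) * 100
Step 3: Crimp% = 0.065217 * 100 = 6.5217% ≈ 6.5%

6.5%


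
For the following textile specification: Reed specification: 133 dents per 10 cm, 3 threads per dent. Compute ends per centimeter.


Formula: EPC = (dents per 10 cm * ends per dent) / 10
Step 1: Total ends per 10 cm = 133 * 3 = 399
Step 2: EPC = 399 / 10 = 39.9 ends/cm

39.9 ends/cm


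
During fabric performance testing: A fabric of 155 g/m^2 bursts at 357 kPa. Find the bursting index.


Formula: Bursting Index = Bursting Strength / Fabric GSM
BI = 357 kPa / 155 g/m^2
BI = 2.303 kPa/(g/m^2)

2.303 kPa/(g/m^2)


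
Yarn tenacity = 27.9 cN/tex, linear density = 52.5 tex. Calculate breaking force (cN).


Formula: Breaking force = Tenacity * Linear density
F = 27.9 cN/tex * 52.5 tex
F = 1464.75 cN

1464.75 cN


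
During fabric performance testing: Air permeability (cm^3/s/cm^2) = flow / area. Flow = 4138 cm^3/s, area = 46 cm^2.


Formula: Air Permeability = Airflow / Test Area
AP = 4138 cm^3/s / 46 cm^2
AP = 90.0 cm^3/s/cm^2

90.0 cm^3/s/cm^2


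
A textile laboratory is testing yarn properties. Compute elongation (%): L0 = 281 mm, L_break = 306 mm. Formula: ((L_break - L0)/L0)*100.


Formula: Elongation (%) = ((L_break - L0) / L0) * 100
Step 1: Extension = 306 - 281 = 25 mm
Step 2: Elongation = (25 / 281) * 100
Step 3: Elongation = 0.088968 * 100 = 8.8968% ≈ 8.9%

8.9%


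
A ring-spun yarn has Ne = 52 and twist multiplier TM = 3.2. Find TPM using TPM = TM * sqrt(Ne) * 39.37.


Formula: TPM = TM * sqrt(Ne) * 39.37
Step 1: sqrt(Ne) = sqrt(52) = 7.2111
Step 2: TM * sqrt(Ne) = 3.2 * 7.2111 = 23.0755
Step 3: TPM = 23.0755 * 39.37 = 908 twists/m

908 twists/m


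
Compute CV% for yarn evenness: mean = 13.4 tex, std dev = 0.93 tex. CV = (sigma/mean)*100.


Formula: CV% = (standard deviation / mean) * 100
Step 1: Ratio = 0.93 / 13.4 = 0.069403
Step 2: CV% = 0.069403 * 100 = 6.9403% ≈ 6.9%

6.9%


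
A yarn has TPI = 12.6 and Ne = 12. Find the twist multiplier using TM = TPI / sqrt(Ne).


Formula: TM = TPI / sqrt(Ne)
Step 1: sqrt(Ne) = sqrt(12) = 3.4641
Step 2: TM = 12.6 / 3.4641 = 3.64

3.64 TM


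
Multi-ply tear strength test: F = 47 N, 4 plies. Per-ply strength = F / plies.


Formula: Per-ply strength = Total force / Number of plies
Per-ply = 47 N / 4
Per-ply = 11.75 N

11.75 N


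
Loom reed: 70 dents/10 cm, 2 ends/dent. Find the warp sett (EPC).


Formula: EPC = (dents per 10 cm * ends per dent) / 10
Step 1: Total ends per 10 cm = 70 * 2 = 140
Step 2: EPC = 140 / 10 = 14.0 ends/cm

14.0 ends/cm


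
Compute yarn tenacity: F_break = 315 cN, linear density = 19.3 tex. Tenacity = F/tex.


Formula: Tenacity = Breaking force / Linear density
Tenacity = 315 cN / 19.3 tex
Tenacity = 16.32 cN/tex

16.32 cN/tex


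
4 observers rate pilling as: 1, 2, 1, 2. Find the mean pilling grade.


Formula: Mean = sum / count
Sum = 1 + 2 + 1 + 2 = 6
Mean = 6 / 4 = 1.5

1.5


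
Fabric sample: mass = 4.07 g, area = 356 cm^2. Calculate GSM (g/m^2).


Formula: GSM = mass_g / area_m2
Step 1: Convert area: 356 cm^2 = 356 / 10000 = 0.0356 m^2
Step 2: GSM = 4.07 g / 0.0356 m^2 = 114.3 g/m^2

114.3 g/m^2


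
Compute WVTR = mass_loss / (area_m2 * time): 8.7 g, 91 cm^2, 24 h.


Formula: WVTR = mass_loss / (area * time)
Step 1: Convert area: 91 cm^2 = 0.0091 m^2
Step 2: WVTR = 8.7 g / (0.0091 m^2 * 24 h)
Step 3: WVTR = 8.7 / 0.2184 = 39.8 g/m^2/h

39.8 g/m^2/h


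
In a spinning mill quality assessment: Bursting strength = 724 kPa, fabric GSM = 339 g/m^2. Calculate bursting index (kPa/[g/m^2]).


Formula: Bursting Index = Bursting Strength / Fabric GSM
BI = 724 kPa / 339 g/m^2
BI = 2.136 kPa/(g/m^2)

2.136 kPa/(g/m^2)


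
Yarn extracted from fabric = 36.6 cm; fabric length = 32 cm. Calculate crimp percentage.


Formula: Crimp% = ((L_yarn - L_fabric) / L_fabric) * 100
Step 1: Extension = 36.6 - 32 = 4.6 cm
Step 2: Crimp% = (4.6 / 32) * 100
Step 3: Crimp% = 0.14375 * 100 = 14.375% ≈ 14.4%

14.4%


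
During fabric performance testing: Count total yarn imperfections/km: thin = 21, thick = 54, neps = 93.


Formula: Total = thin places + thick places + neps
Total = 21 + 54 + 93
Total = 168 imperfections/km

168 imperfections/km


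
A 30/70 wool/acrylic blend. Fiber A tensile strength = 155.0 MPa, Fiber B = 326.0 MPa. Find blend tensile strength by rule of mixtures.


Formula: Blend property = (fraction_A * property_A) + (fraction_B * property_B)
Step 1: Contribution A = 30/100 * 155.0 MPa = 46.5 MPa
Step 2: Contribution B = 70/100 * 326.0 MPa = 228.2 MPa
Step 3: Blend tensile strength = 46.5 + 228.2 = 274.7 MPa

274.7 MPa


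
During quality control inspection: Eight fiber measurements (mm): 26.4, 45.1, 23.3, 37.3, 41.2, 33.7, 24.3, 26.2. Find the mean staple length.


Formula: Mean = sum of lengths / count
Sum = 26.4 + 45.1 + 23.3 + 37.3 + 41.2 + 33.7 + 24.3 + 26.2
Sum = 257.5 mm
Mean = 257.5 / 8 = 32.19 mm

32.19 mm


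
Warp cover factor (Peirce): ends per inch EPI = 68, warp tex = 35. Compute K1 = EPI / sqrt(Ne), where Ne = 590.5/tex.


Formula: K1 = EPI / sqrt(Ne), with Ne = 590.5 / tex_warp
Step 1: Ne = 590.5 / 35 = 16.871
Step 2: sqrt(Ne) = sqrt(16.871) = 4.1074
Step 3: K1 = 68 / 4.1074 = 16.6

16.6


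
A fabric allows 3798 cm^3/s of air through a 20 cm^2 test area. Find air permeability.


Formula: Air Permeability = Airflow / Test Area
AP = 3798 cm^3/s / 20 cm^2
AP = 189.9 cm^3/s/cm^2

189.9 cm^3/s/cm^2


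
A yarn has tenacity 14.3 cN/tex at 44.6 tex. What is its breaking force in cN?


Formula: Breaking force = Tenacity * Linear density
F = 14.3 cN/tex * 44.6 tex
F = 637.78 cN

637.78 cN


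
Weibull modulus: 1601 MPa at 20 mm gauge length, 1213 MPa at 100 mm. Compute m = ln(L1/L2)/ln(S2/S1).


Formula: m = ln(L1/L2) / ln(S2/S1)
Step 1: ln(L1/L2) = ln(20/100) = -1.60944
Step 2: S2/S1 = 1213/1601 = 0.75765
Step 3: ln(S2/S1) = ln(0.75765) = -0.27753
Step 4: m = -1.60944 / -0.27753 = 5.80

5.80 (Weibull m)


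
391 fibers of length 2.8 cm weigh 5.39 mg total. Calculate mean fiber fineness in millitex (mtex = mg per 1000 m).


Formula: fineness (mtex) = mass (mg) / total length (km) = (mass_mg / total_length_m) * 1000
Step 1: Convert fiber length: 2.8 cm = 0.028 m
Step 2: Total fiber length = 391 * 0.028 = 10.948 m
Step 3: Linear density = 5.39 mg / 10.948 m = 0.4923 mg/m
Step 4: fineness = 0.4923 * 1000 = 492.3 mtex

492.3 mtex


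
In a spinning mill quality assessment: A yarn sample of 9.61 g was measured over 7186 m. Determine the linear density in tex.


Formula: Tex = (mass_g / length_m) * 1000
Substituting: Tex = (9.61 / 7186) * 1000
Intermediate: 9.61 / 7186 = 0.00133732 g/m
Tex = 0.00133732 * 1000 = 1.34 tex

1.34 tex


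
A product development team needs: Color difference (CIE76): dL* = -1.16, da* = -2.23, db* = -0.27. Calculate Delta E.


Formula: Delta E = sqrt(dL*^2 + da*^2 + db*^2)
Step 1: dL*^2 = (-1.16)^2 = 1.3456
Step 2: da*^2 = (-2.23)^2 = 4.9729
Step 3: db*^2 = (-0.27)^2 = 0.0729
Step 4: Sum = 1.3456 + 4.9729 + 0.0729 = 6.3914
Step 5: Delta E = sqrt(6.3914) = 2.53

2.53 Delta E


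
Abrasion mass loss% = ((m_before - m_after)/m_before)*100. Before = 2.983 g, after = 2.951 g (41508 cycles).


Formula: Mass loss% = ((m_before - m_after) / m_before) * 100
Step 1: Mass loss = 2.983 - 2.951 = 0.032 g
Step 2: Ratio = 0.032 / 2.983 = 0.0107275
Step 3: Mass loss% = 0.0107275 * 100 = 1.07275% ≈ 1.07%

1.07%


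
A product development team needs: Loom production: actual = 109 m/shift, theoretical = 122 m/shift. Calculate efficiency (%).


Formula: Efficiency% = (Actual output / Theoretical output) * 100
Efficiency% = (109 / 122) * 100
Efficiency% = 0.893443 * 100 = 89.3443% ≈ 89.3%

89.3%


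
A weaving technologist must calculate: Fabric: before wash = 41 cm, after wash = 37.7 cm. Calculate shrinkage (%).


Formula: Shrinkage% = ((L_before - L_after) / L_before) * 100
Step 1: Shrinkage = 41 - 37.7 = 3.3 cm
Step 2: Shrinkage% = (3.3 / 41) * 100
Step 3: Shrinkage% = 0.080488 * 100 = 8.0488% ≈ 8.0%

8.0%
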